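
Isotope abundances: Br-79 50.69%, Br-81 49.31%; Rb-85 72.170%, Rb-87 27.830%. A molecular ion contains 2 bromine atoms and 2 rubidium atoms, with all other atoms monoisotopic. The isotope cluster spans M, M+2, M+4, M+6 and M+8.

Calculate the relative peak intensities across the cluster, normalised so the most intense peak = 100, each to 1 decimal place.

Bromine pattern (n=2): 0.25694761 : 0.49990478 : 0.24314761
Rubidium pattern (n=2): 0.52085089 : 0.40169822 : 0.07745089
Convolve the two distributions (both contribute in 2-u steps):
  M: 0.25694761×0.52085089 = 0.133831
  M+2: 0.25694761×0.40169822 + 0.49990478×0.52085089 = 0.363591
  M+4: 0.25694761×0.07745089 + 0.49990478×0.40169822 + 0.24314761×0.52085089 = 0.347355
  M+6: 0.49990478×0.07745089 + 0.24314761×0.40169822 = 0.136390
  M+8: 0.24314761×0.07745089 = 0.018832
Scale to base peak (0.363591) = 100: 36.8 : 100.0 : 95.5 : 37.5 : 5.2

36.8 : 100.0 : 95.5 : 37.5 : 5.2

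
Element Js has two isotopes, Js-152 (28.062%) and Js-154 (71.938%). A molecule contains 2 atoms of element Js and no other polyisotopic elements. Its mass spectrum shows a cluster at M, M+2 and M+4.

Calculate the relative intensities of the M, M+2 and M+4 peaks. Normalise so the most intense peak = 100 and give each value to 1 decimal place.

15.2 : 78.0 : 100.0

Expanding (0.28062 + 0.71938)^2:
P(M) = 0.28062^2 = 0.078748
P(M+2) = 2 × 0.28062^1 × 0.71938^1 = 0.403745
P(M+4) = 0.71938^2 = 0.517508
The M+4 peak is largest (0.517508); scaling to 100 gives 15.2 : 78.0 : 100.0.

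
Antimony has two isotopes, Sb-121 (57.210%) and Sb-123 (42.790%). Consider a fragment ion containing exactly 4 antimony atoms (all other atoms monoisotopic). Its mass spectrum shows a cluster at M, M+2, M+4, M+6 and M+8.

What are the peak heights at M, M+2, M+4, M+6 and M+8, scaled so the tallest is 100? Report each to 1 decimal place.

Expanding (0.57210 + 0.42790)^4:
P(M) = 0.57210^4 = 0.107124
P(M+2) = 4 × 0.57210^3 × 0.42790^1 = 0.320493
P(M+4) = 6 × 0.57210^2 × 0.42790^2 = 0.359567
P(M+6) = 4 × 0.57210^1 × 0.42790^3 = 0.179291
P(M+8) = 0.42790^4 = 0.033525
The M+4 peak is largest (0.359567); scaling to 100 gives 29.8 : 89.1 : 100.0 : 49.9 : 9.3.

29.8 : 89.1 : 100.0 : 49.9 : 9.3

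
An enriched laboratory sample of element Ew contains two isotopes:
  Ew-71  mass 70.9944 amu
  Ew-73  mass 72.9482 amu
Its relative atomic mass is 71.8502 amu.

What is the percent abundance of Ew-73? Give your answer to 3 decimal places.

43.802%

Writing the weighted mean with unknown fraction x of Ew-71:
70.9944·x + 72.9482·(1 − x) = 71.8502
(70.9944 − 72.9482)·x = 71.8502 − 72.9482
x = -1.0980 / -1.9538 = 0.56198 → 56.198% Ew-71, 43.802% Ew-73.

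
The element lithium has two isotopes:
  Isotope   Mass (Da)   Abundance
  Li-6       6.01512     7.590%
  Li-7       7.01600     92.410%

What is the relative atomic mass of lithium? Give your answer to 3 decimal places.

Weight each isotope mass by its fractional abundance: 0.07590 × 6.01512 + 0.92410 × 7.01600
= 0.456548 + 6.483486 = 6.940034 Da

6.940 Da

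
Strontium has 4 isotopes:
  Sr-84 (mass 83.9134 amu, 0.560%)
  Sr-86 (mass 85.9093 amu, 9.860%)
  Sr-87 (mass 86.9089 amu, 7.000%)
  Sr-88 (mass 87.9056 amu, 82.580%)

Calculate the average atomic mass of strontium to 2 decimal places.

The abundance-weighted mean is 0.00560 × 83.9134 + 0.09860 × 85.9093 + 0.07000 × 86.9089 + 0.82580 × 87.9056
= 0.46992 + 8.47066 + 6.08362 + 72.59244 = 87.61664 amu

87.62 amu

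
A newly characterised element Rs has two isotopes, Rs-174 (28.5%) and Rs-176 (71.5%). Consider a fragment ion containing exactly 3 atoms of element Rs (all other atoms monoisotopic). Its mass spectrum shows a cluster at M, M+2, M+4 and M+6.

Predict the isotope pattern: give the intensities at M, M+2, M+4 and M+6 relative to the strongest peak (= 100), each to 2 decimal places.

5.30 : 39.86 : 100.00 : 83.63

The 3 Rs atoms are independent, so intensities follow the terms of (0.285 + 0.715)^3.
P(M) = 0.285^3 = 0.023149
P(M+2) = 3 × 0.285^2 × 0.715^1 = 0.174228
P(M+4) = 3 × 0.285^1 × 0.715^2 = 0.437097
P(M+6) = 0.715^3 = 0.365526
The M+4 peak is largest (0.437097); scaling to 100 gives 5.30 : 39.86 : 100.00 : 83.63.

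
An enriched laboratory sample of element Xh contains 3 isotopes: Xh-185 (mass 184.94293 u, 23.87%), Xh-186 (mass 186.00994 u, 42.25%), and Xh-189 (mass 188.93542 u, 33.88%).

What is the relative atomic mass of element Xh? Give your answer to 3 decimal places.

186.746 u

Average mass = Σ (abundance × isotope mass) = 0.2387 × 184.94293 + 0.4225 × 186.00994 + 0.3388 × 188.93542
= 44.145877 + 78.589200 + 64.011320 = 186.746397 u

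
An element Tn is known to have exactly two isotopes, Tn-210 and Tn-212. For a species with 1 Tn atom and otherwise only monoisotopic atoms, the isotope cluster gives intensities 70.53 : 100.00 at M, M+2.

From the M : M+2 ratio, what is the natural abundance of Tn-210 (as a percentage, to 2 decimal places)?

41.36%

If p is the fraction of Tn that is Tn-210, then I(M+2)/I(M) = [C(1,1)·p^0·(1−p)] / p^1 = 1·(1−p)/p = 100.00/70.53 = 1.4178
(1−p)/p = 1.4178/1 = 1.4178  ⇒  p = 1/(1 + 1.4178) = 0.4136
Tn-210: 41.36%, Tn-212: 58.64%.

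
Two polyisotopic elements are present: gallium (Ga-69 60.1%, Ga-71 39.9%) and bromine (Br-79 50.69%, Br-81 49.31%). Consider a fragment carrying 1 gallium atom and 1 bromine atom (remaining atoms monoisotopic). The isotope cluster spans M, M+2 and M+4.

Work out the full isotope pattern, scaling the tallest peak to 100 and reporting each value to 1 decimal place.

Gallium pattern (n=1): 0.6010 : 0.3990
Bromine pattern (n=1): 0.5069 : 0.4931
Convolve the two distributions (both contribute in 2-u steps):
  M: 0.6010×0.5069 = 0.304647
  M+2: 0.6010×0.4931 + 0.3990×0.5069 = 0.498606
  M+4: 0.3990×0.4931 = 0.196747
Scale to base peak (0.498606) = 100: 61.1 : 100.0 : 39.5

61.1 : 100.0 : 39.5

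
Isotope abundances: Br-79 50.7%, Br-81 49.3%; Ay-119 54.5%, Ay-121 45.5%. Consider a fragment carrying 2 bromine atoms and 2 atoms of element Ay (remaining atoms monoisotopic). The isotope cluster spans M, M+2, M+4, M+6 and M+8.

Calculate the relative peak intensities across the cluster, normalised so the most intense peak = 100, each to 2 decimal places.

Bromine pattern (n=2): 0.257049 : 0.499902 : 0.243049
Element Ay pattern (n=2): 0.297025 : 0.49595 : 0.207025
Convolve the two distributions (both contribute in 2-u steps):
  M: 0.257049×0.297025 = 0.076350
  M+2: 0.257049×0.49595 + 0.499902×0.297025 = 0.275967
  M+4: 0.257049×0.207025 + 0.499902×0.49595 + 0.243049×0.297025 = 0.373334
  M+6: 0.499902×0.207025 + 0.243049×0.49595 = 0.224032
  M+8: 0.243049×0.207025 = 0.050317
Scale to base peak (0.373334) = 100: 20.45 : 73.92 : 100.00 : 60.01 : 13.48

20.45 : 73.92 : 100.00 : 60.01 : 13.48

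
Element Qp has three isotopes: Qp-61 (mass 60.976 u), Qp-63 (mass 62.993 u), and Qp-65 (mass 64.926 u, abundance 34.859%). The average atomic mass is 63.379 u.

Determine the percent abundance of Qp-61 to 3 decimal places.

14.270%

The remaining 65.141% is split between Qp-61 (fraction x) and Qp-63 (fraction 0.65141 − x).
Substituting: 60.976x + 62.993(0.65141 − x) = 40.74644566
(60.976 − 62.993)x = -0.28782447  ⇒  x = 0.14270, y = 0.50871
Qp-61: 14.270%, Qp-63: 50.871%.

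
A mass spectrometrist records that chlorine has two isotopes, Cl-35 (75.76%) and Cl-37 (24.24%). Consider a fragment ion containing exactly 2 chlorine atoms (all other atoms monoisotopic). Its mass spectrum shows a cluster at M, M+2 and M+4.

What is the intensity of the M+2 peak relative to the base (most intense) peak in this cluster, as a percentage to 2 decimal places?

63.99%

Binomial terms of (0.7576 + 0.2424)^2: M 0.5740, M+2 0.3673, M+4 0.0588 → M is the base peak.
P(M) = C(2,0) × 0.7576^2 × 0.2424^0 = 1 × 0.57395776 × 1.0000 = 0.573958 (base)
P(M+2) = C(2,1) × 0.7576^1 × 0.2424^1 = 2 × 0.7576 × 0.2424 = 0.367284
Relative intensity = 0.367284 / 0.573958 × 100 = 63.99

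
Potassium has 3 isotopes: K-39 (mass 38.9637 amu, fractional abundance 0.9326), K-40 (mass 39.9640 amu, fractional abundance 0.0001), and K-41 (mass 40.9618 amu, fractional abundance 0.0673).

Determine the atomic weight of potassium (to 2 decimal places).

The abundance-weighted mean is 0.9326 × 38.9637 + 0.0001 × 39.9640 + 0.0673 × 40.9618
= 36.33755 + 0.00400 + 2.75673 = 39.09828 amu

39.10 amu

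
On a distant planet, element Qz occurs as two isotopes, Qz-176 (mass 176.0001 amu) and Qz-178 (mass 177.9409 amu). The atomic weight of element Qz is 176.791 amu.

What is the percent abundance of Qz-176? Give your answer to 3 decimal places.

59.249%

Writing the weighted mean with unknown fraction x of Qz-176:
176.0001·x + 177.9409·(1 − x) = 176.791
(176.0001 − 177.9409)·x = 176.791 − 177.9409
x = -1.1499 / -1.9408 = 0.59249 → 59.249% Qz-176, 40.751% Qz-178.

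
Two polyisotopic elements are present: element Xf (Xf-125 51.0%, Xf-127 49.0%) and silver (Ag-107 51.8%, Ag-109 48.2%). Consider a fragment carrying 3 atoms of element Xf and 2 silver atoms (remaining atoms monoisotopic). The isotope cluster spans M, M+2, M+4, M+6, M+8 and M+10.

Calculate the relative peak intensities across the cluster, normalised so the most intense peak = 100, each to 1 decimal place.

Element Xf pattern (n=3): 0.132651 : 0.382347 : 0.367353 : 0.117649
Silver pattern (n=2): 0.268324 : 0.499352 : 0.232324
Convolve the two distributions (both contribute in 2-u steps):
  M: 0.132651×0.268324 = 0.035593
  M+2: 0.132651×0.499352 + 0.382347×0.268324 = 0.168832
  M+4: 0.132651×0.232324 + 0.382347×0.499352 + 0.367353×0.268324 = 0.320313
  M+6: 0.382347×0.232324 + 0.367353×0.499352 + 0.117649×0.268324 = 0.303835
  M+8: 0.367353×0.232324 + 0.117649×0.499352 = 0.144093
  M+10: 0.117649×0.232324 = 0.027333
Scale to base peak (0.320313) = 100: 11.1 : 52.7 : 100.0 : 94.9 : 45.0 : 8.5

11.1 : 52.7 : 100.0 : 94.9 : 45.0 : 8.5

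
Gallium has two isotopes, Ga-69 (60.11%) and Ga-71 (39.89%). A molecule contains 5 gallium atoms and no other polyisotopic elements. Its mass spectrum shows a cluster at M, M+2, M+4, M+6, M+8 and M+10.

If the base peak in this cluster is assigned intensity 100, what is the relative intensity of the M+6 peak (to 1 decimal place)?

66.4

(0.6011 + 0.3989)^5 gives M 0.0785, M+2 0.2604, M+4 0.3456, M+6 0.2293, M+8 0.0761, M+10 0.0101; the largest is M+4.
P(M+4) = C(5,2) × 0.6011^3 × 0.3989^2 = 10 × 0.21719018 × 0.15912121 = 0.345596 (base)
P(M+6) = C(5,3) × 0.6011^2 × 0.3989^3 = 10 × 0.36132121 × 0.06347345 = 0.229343
Relative intensity = 0.229343 / 0.345596 × 100 = 66.4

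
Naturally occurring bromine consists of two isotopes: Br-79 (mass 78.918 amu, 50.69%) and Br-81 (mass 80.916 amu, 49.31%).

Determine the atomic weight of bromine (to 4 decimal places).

Weight each isotope mass by its fractional abundance: 0.5069 × 78.918 + 0.4931 × 80.916
= 40.00353 + 39.89968 = 79.90321 amu

79.9032 amu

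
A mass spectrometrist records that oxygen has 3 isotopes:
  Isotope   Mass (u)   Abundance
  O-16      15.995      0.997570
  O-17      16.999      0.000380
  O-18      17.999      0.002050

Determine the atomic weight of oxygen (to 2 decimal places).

16.00 u

Ar = Σ fᵢ·mᵢ = 0.997570 × 15.995 + 0.000380 × 16.999 + 0.002050 × 17.999
= 15.9561 + 0.0065 + 0.0369 = 15.9995 u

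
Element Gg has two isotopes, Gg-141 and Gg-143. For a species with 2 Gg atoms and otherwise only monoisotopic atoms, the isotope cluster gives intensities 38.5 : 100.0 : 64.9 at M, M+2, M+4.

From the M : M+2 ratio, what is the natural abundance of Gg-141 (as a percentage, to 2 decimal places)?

Write p for the Gg-141 fraction. I(M+2)/I(M) = [C(2,1)·p^1·(1−p)] / p^2 = 2·(1−p)/p = 100.0/38.5 = 2.5974
(1−p)/p = 2.5974/2 = 1.2987  ⇒  p = 1/(1 + 1.2987) = 0.4350
Gg-141: 43.50%, Gg-143: 56.50%.

43.50%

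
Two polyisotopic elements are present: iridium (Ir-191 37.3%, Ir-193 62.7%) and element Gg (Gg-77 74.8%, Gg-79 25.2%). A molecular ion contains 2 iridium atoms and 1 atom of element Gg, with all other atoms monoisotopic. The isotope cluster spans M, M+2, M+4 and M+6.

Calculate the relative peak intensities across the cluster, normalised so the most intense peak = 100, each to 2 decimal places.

25.26 : 93.45 : 100.00 : 24.05

Iridium pattern (n=2): 0.139129 : 0.467742 : 0.393129
Element Gg pattern (n=1): 0.7480 : 0.2520
Convolve the two distributions (both contribute in 2-u steps):
  M: 0.139129×0.7480 = 0.104068
  M+2: 0.139129×0.2520 + 0.467742×0.7480 = 0.384932
  M+4: 0.467742×0.2520 + 0.393129×0.7480 = 0.411931
  M+6: 0.393129×0.2520 = 0.099069
Scale to base peak (0.411931) = 100: 25.26 : 93.45 : 100.00 : 24.05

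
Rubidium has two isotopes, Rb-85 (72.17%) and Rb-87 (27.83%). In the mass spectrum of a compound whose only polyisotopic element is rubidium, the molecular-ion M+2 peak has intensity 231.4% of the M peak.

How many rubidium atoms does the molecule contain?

6

The M+2/M ratio from n Rb atoms is n · q/p = n · 0.2783/0.7217.
n = 2.314 × 0.7217/0.2783 = 6.00 ≈ 6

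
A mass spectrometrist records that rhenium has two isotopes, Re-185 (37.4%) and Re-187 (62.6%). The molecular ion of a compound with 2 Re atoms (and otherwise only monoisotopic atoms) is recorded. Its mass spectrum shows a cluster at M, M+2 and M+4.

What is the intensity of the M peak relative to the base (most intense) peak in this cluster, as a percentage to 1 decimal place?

(0.374 + 0.626)^2 gives M 0.1399, M+2 0.4682, M+4 0.3919; the largest is M+2.
P(M+2) = C(2,1) × 0.374^1 × 0.626^1 = 2 × 0.3740 × 0.6260 = 0.468248 (base)
P(M) = C(2,0) × 0.374^2 × 0.626^0 = 1 × 0.139876 × 1.0000 = 0.139876
Relative intensity = 0.139876 / 0.468248 × 100 = 29.9

29.9%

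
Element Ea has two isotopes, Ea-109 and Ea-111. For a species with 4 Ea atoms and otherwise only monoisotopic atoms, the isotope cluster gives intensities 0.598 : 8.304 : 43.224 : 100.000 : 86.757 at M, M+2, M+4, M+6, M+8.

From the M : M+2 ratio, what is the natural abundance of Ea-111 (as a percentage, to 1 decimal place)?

Let p = fractional abundance of Ea-109. I(M+2)/I(M) = [C(4,1)·p^3·(1−p)] / p^4 = 4·(1−p)/p = 8.304/0.598 = 13.8863
(1−p)/p = 13.8863/4 = 3.4716  ⇒  p = 1/(1 + 3.4716) = 0.2236
Ea-109: 22.4%, Ea-111: 77.6%.

77.6%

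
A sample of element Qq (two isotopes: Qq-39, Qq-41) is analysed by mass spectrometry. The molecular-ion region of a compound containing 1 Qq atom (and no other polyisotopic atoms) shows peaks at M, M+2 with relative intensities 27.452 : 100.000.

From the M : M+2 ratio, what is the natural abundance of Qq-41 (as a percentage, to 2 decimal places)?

78.46%

Write p for the Qq-39 fraction. I(M+2)/I(M) = [C(1,1)·p^0·(1−p)] / p^1 = 1·(1−p)/p = 100.000/27.452 = 3.6427
(1−p)/p = 3.6427/1 = 3.6427  ⇒  p = 1/(1 + 3.6427) = 0.2154
Qq-39: 21.54%, Qq-41: 78.46%.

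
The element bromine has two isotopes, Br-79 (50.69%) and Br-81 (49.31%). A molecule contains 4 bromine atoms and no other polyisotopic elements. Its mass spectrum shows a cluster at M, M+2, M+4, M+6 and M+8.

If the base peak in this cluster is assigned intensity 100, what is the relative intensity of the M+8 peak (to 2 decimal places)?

15.77

(0.5069 + 0.4931)^4 gives M 0.0660, M+2 0.2569, M+4 0.3749, M+6 0.2431, M+8 0.0591; the largest is M+4.
P(M+4) = C(4,2) × 0.5069^2 × 0.4931^2 = 6 × 0.25694761 × 0.24314761 = 0.374857 (base)
P(M+8) = C(4,4) × 0.5069^0 × 0.4931^4 = 1 × 1.0000 × 0.05912076 = 0.059121
Relative intensity = 0.059121 / 0.374857 × 100 = 15.77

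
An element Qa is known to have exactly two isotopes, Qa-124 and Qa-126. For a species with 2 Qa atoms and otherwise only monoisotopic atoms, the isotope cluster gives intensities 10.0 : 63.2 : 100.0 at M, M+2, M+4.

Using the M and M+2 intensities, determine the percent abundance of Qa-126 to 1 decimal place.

76.0%

Let p = fractional abundance of Qa-124. I(M+2)/I(M) = [C(2,1)·p^1·(1−p)] / p^2 = 2·(1−p)/p = 63.2/10.0 = 6.3200
(1−p)/p = 6.3200/2 = 3.1600  ⇒  p = 1/(1 + 3.1600) = 0.2404
Qa-124: 24.0%, Qa-126: 76.0%.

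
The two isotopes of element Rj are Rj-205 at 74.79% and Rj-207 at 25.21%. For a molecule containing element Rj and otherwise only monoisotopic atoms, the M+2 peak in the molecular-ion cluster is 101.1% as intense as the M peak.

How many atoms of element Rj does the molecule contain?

For n independent Rj atoms, I(M+2)/I(M) = n · (abundance Rj-207) / (abundance Rj-205) = n · 0.2521/0.7479.
n = 1.011 × 0.7479/0.2521 = 3.00 ≈ 3

3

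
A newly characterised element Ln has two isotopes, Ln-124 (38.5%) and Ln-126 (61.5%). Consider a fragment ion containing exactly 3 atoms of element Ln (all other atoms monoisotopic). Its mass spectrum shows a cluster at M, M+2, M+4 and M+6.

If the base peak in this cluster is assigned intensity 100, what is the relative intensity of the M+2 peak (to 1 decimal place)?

(0.385 + 0.615)^3 gives M 0.0571, M+2 0.2735, M+4 0.4368, M+6 0.2326; the largest is M+4.
P(M+4) = C(3,2) × 0.385^1 × 0.615^2 = 3 × 0.3850 × 0.378225 = 0.436850 (base)
P(M+2) = C(3,1) × 0.385^2 × 0.615^1 = 3 × 0.148225 × 0.6150 = 0.273475
Relative intensity = 0.273475 / 0.436850 × 100 = 62.6

62.6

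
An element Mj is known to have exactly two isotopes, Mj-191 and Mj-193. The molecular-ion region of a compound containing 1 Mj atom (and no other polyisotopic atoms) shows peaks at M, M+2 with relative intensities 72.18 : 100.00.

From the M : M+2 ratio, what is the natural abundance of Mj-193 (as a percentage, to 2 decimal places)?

Write p for the Mj-191 fraction. I(M+2)/I(M) = [C(1,1)·p^0·(1−p)] / p^1 = 1·(1−p)/p = 100.00/72.18 = 1.3854
(1−p)/p = 1.3854/1 = 1.3854  ⇒  p = 1/(1 + 1.3854) = 0.4192
Mj-191: 41.92%, Mj-193: 58.08%.

58.08%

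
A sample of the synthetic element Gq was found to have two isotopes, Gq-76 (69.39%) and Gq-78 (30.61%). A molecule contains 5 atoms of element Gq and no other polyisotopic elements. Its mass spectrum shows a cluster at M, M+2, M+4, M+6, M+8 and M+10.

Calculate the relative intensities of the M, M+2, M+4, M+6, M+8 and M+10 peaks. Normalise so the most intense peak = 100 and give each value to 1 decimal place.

Expanding (0.6939 + 0.3061)^5:
P(M) = 0.6939^5 = 0.160873
P(M+2) = 5 × 0.6939^4 × 0.3061^1 = 0.354830
P(M+4) = 10 × 0.6939^3 × 0.3061^2 = 0.313053
P(M+6) = 10 × 0.6939^2 × 0.3061^3 = 0.138097
P(M+8) = 5 × 0.6939^1 × 0.3061^4 = 0.030459
P(M+10) = 0.3061^5 = 0.002687
The M+2 peak is largest (0.354830); scaling to 100 gives 45.3 : 100.0 : 88.2 : 38.9 : 8.6 : 0.8.

45.3 : 100.0 : 88.2 : 38.9 : 8.6 : 0.8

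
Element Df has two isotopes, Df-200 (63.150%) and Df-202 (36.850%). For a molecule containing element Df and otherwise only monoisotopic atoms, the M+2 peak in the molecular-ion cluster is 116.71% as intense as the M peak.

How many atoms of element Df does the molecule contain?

2

For n independent Df atoms, I(M+2)/I(M) = n · (abundance Df-202) / (abundance Df-200) = n · 0.36850/0.63150.
n = 1.1671 × 0.63150/0.36850 = 2.00 ≈ 2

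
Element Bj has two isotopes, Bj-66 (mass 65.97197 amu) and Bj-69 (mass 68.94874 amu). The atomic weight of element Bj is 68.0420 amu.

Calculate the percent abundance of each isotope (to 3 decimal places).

Let x be the fractional abundance of Bj-66; then Bj-69 has abundance 1 − x.
65.97197·x + 68.94874·(1 − x) = 68.0420
(65.97197 − 68.94874)·x = 68.0420 − 68.94874
x = -0.90674 / -2.97677 = 0.30461 → 30.461% Bj-66, 69.539% Bj-69.

Bj-66: 30.461%, Bj-69: 69.539%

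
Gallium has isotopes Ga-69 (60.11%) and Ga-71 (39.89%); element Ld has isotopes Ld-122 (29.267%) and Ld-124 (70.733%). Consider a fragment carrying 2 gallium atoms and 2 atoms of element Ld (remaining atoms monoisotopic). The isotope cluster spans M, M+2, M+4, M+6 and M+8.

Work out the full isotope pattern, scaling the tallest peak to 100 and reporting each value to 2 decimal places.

Gallium pattern (n=2): 0.36132121 : 0.47955758 : 0.15912121
Element Ld pattern (n=2): 0.08565573 : 0.41402854 : 0.50031573
Convolve the two distributions (both contribute in 2-u steps):
  M: 0.36132121×0.08565573 = 0.030949
  M+2: 0.36132121×0.41402854 + 0.47955758×0.08565573 = 0.190674
  M+4: 0.36132121×0.50031573 + 0.47955758×0.41402854 + 0.15912121×0.08565573 = 0.392955
  M+6: 0.47955758×0.50031573 + 0.15912121×0.41402854 = 0.305811
  M+8: 0.15912121×0.50031573 = 0.079611
Scale to base peak (0.392955) = 100: 7.88 : 48.52 : 100.00 : 77.82 : 20.26

7.88 : 48.52 : 100.00 : 77.82 : 20.26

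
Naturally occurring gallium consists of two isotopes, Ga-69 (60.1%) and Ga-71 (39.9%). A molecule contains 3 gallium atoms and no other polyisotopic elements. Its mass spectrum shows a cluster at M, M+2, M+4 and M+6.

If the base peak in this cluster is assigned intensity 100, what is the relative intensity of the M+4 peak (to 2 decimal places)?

66.39

Binomial terms of (0.601 + 0.399)^3: M 0.2171, M+2 0.4324, M+4 0.2870, M+6 0.0635 → M+2 is the base peak.
P(M+2) = C(3,1) × 0.601^2 × 0.399^1 = 3 × 0.361201 × 0.3990 = 0.432358 (base)
P(M+4) = C(3,2) × 0.601^1 × 0.399^2 = 3 × 0.6010 × 0.159201 = 0.287039
Relative intensity = 0.287039 / 0.432358 × 100 = 66.39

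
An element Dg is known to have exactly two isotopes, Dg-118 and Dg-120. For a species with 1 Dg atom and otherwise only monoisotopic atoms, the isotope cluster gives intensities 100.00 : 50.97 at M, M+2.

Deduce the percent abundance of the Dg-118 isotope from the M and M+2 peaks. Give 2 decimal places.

66.24%

Let p = fractional abundance of Dg-118. I(M+2)/I(M) = [C(1,1)·p^0·(1−p)] / p^1 = 1·(1−p)/p = 50.97/100.00 = 0.5097
(1−p)/p = 0.5097/1 = 0.5097  ⇒  p = 1/(1 + 0.5097) = 0.6624
Dg-118: 66.24%, Dg-120: 33.76%.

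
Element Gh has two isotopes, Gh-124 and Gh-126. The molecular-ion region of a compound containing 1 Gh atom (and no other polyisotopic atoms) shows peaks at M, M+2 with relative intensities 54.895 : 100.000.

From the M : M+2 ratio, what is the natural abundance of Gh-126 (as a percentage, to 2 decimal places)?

If p is the fraction of Gh that is Gh-124, then I(M+2)/I(M) = [C(1,1)·p^0·(1−p)] / p^1 = 1·(1−p)/p = 100.000/54.895 = 1.8217
(1−p)/p = 1.8217/1 = 1.8217  ⇒  p = 1/(1 + 1.8217) = 0.3544
Gh-124: 35.44%, Gh-126: 64.56%.

64.56%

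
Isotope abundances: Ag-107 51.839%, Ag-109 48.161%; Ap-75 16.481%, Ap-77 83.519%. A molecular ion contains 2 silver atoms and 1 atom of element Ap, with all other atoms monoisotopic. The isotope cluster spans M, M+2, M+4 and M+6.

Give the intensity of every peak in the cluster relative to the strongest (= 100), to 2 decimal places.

Silver pattern (n=2): 0.26872819 : 0.49932362 : 0.23194819
Element Ap pattern (n=1): 0.16481 : 0.83519
Convolve the two distributions (both contribute in 2-u steps):
  M: 0.26872819×0.16481 = 0.044289
  M+2: 0.26872819×0.83519 + 0.49932362×0.16481 = 0.306733
  M+4: 0.49932362×0.83519 + 0.23194819×0.16481 = 0.455257
  M+6: 0.23194819×0.83519 = 0.193721
Scale to base peak (0.455257) = 100: 9.73 : 67.38 : 100.00 : 42.55

9.73 : 67.38 : 100.00 : 42.55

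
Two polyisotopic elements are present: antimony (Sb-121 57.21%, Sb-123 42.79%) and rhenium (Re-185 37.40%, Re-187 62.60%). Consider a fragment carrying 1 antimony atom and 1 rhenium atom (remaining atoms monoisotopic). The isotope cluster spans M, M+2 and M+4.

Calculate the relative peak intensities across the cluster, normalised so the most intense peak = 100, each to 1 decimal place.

41.3 : 100.0 : 51.7

Antimony pattern (n=1): 0.5721 : 0.4279
Rhenium pattern (n=1): 0.3740 : 0.6260
Convolve the two distributions (both contribute in 2-u steps):
  M: 0.5721×0.3740 = 0.213965
  M+2: 0.5721×0.6260 + 0.4279×0.3740 = 0.518169
  M+4: 0.4279×0.6260 = 0.267865
Scale to base peak (0.518169) = 100: 41.3 : 100.0 : 51.7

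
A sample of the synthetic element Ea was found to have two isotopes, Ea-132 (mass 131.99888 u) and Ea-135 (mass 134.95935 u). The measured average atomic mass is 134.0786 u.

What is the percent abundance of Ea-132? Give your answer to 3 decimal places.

Writing the weighted mean with unknown fraction x of Ea-132:
131.99888·x + 134.95935·(1 − x) = 134.0786
(131.99888 − 134.95935)·x = 134.0786 − 134.95935
x = -0.88075 / -2.96047 = 0.29750 → 29.750% Ea-132, 70.250% Ea-135.

29.750%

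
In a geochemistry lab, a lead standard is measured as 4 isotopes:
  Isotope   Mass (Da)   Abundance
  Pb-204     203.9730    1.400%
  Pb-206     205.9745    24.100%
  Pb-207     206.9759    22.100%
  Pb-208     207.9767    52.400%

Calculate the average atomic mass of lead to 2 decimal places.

Weight each isotope mass by its fractional abundance: 0.01400 × 203.9730 + 0.24100 × 205.9745 + 0.22100 × 206.9759 + 0.52400 × 207.9767
= 2.85562 + 49.63985 + 45.74167 + 108.97979 = 207.21693 Da

207.22 Da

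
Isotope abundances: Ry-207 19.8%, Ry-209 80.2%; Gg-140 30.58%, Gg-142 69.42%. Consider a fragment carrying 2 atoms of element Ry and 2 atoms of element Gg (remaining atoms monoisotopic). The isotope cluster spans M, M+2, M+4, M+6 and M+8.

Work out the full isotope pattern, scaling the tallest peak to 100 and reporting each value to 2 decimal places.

0.86 : 10.88 : 50.19 : 100.00 : 72.74

Element Ry pattern (n=2): 0.039204 : 0.317592 : 0.643204
Element Gg pattern (n=2): 0.09351364 : 0.42457272 : 0.48191364
Convolve the two distributions (both contribute in 2-u steps):
  M: 0.039204×0.09351364 = 0.003666
  M+2: 0.039204×0.42457272 + 0.317592×0.09351364 = 0.046344
  M+4: 0.039204×0.48191364 + 0.317592×0.42457272 + 0.643204×0.09351364 = 0.213882
  M+6: 0.317592×0.48191364 + 0.643204×0.42457272 = 0.426139
  M+8: 0.643204×0.48191364 = 0.309969
Scale to base peak (0.426139) = 100: 0.86 : 10.88 : 50.19 : 100.00 : 72.74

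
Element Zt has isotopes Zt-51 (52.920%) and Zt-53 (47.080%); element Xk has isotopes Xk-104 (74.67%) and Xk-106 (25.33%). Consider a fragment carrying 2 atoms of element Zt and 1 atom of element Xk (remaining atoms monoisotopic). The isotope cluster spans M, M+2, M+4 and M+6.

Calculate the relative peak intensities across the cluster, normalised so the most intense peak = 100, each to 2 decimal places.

Element Zt pattern (n=2): 0.28005264 : 0.49829472 : 0.22165264
Element Xk pattern (n=1): 0.7467 : 0.2533
Convolve the two distributions (both contribute in 2-u steps):
  M: 0.28005264×0.7467 = 0.209115
  M+2: 0.28005264×0.2533 + 0.49829472×0.7467 = 0.443014
  M+4: 0.49829472×0.2533 + 0.22165264×0.7467 = 0.291726
  M+6: 0.22165264×0.2533 = 0.056145
Scale to base peak (0.443014) = 100: 47.20 : 100.00 : 65.85 : 12.67

47.20 : 100.00 : 65.85 : 12.67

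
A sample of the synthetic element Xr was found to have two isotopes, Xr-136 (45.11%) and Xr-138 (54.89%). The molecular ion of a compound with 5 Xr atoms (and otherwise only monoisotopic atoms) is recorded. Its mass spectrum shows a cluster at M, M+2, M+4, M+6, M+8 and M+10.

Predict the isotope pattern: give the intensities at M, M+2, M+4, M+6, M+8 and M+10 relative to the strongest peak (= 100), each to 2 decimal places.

5.55 : 33.77 : 82.18 : 100.00 : 60.84 : 14.81

The 5 Xr atoms are independent, so intensities follow the terms of (0.4511 + 0.5489)^5.
P(M) = 0.4511^5 = 0.018679
P(M+2) = 5 × 0.4511^4 × 0.5489^1 = 0.113646
P(M+4) = 10 × 0.4511^3 × 0.5489^2 = 0.276570
P(M+6) = 10 × 0.4511^2 × 0.5489^3 = 0.336531
P(M+8) = 5 × 0.4511^1 × 0.5489^4 = 0.204746
P(M+10) = 0.5489^5 = 0.049827
The M+6 peak is largest (0.336531); scaling to 100 gives 5.55 : 33.77 : 82.18 : 100.00 : 60.84 : 14.81.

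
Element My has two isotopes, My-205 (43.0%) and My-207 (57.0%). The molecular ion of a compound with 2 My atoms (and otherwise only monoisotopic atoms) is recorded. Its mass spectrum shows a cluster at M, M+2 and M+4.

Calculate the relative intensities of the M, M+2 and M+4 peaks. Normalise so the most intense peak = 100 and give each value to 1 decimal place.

37.7 : 100.0 : 66.3

Each My atom is independently My-205 (p = 0.430) or My-207 (q = 0.570); the cluster is the binomial expansion (p + q)^2.
P(M) = 0.430^2 = 0.184900
P(M+2) = 2 × 0.430^1 × 0.570^1 = 0.490200
P(M+4) = 0.570^2 = 0.324900
The M+2 peak is largest (0.490200); scaling to 100 gives 37.7 : 100.0 : 66.3.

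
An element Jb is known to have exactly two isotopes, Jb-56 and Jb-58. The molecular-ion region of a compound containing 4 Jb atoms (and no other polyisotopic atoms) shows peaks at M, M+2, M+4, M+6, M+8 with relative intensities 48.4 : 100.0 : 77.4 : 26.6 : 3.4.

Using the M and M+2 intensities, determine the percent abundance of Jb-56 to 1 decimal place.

65.9%

If p is the fraction of Jb that is Jb-56, then I(M+2)/I(M) = [C(4,1)·p^3·(1−p)] / p^4 = 4·(1−p)/p = 100.0/48.4 = 2.0661
(1−p)/p = 2.0661/4 = 0.5165  ⇒  p = 1/(1 + 0.5165) = 0.6594
Jb-56: 65.9%, Jb-58: 34.1%.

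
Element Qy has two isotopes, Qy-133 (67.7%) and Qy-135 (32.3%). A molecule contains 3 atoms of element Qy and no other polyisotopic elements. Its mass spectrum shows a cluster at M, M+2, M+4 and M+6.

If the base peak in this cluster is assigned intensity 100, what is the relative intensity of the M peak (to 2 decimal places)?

69.87

(0.677 + 0.323)^3 gives M 0.3103, M+2 0.4441, M+4 0.2119, M+6 0.0337; the largest is M+2.
P(M+2) = C(3,1) × 0.677^2 × 0.323^1 = 3 × 0.458329 × 0.3230 = 0.444121 (base)
P(M) = C(3,0) × 0.677^3 × 0.323^0 = 1 × 0.31028873 × 1.0000 = 0.310289
Relative intensity = 0.310289 / 0.444121 × 100 = 69.87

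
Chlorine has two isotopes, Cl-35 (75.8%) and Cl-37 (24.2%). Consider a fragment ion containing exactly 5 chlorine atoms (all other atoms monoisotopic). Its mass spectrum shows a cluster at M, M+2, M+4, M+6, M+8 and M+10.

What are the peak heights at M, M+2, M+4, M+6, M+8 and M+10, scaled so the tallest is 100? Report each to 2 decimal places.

Each Cl atom is independently Cl-35 (p = 0.758) or Cl-37 (q = 0.242); the cluster is the binomial expansion (p + q)^5.
P(M) = 0.758^5 = 0.250234
P(M+2) = 5 × 0.758^4 × 0.242^1 = 0.399450
P(M+4) = 10 × 0.758^3 × 0.242^2 = 0.255058
P(M+6) = 10 × 0.758^2 × 0.242^3 = 0.081430
P(M+8) = 5 × 0.758^1 × 0.242^4 = 0.012999
P(M+10) = 0.242^5 = 0.000830
The M+2 peak is largest (0.399450); scaling to 100 gives 62.64 : 100.00 : 63.85 : 20.39 : 3.25 : 0.21.

62.64 : 100.00 : 63.85 : 20.39 : 3.25 : 0.21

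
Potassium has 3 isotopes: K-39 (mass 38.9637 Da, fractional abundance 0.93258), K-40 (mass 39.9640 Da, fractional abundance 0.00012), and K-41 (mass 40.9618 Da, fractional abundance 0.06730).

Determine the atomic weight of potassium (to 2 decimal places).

39.10 Da

Average mass = Σ (abundance × isotope mass) = 0.93258 × 38.9637 + 0.00012 × 39.9640 + 0.06730 × 40.9618
= 36.33677 + 0.00480 + 2.75673 = 39.09830 Da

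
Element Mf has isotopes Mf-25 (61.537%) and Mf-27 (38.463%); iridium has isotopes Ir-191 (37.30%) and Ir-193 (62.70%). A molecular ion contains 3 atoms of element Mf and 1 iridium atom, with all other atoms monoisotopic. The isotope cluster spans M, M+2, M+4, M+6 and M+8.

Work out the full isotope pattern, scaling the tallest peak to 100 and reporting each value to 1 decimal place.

23.1 : 82.2 : 100.0 : 51.2 : 9.5

Element Mf pattern (n=3): 0.23302846 : 0.43695534 : 0.27311395 : 0.05690225
Iridium pattern (n=1): 0.3730 : 0.6270
Convolve the two distributions (both contribute in 2-u steps):
  M: 0.23302846×0.3730 = 0.086920
  M+2: 0.23302846×0.6270 + 0.43695534×0.3730 = 0.309093
  M+4: 0.43695534×0.6270 + 0.27311395×0.3730 = 0.375843
  M+6: 0.27311395×0.6270 + 0.05690225×0.3730 = 0.192467
  M+8: 0.05690225×0.6270 = 0.035678
Scale to base peak (0.375843) = 100: 23.1 : 82.2 : 100.0 : 51.2 : 9.5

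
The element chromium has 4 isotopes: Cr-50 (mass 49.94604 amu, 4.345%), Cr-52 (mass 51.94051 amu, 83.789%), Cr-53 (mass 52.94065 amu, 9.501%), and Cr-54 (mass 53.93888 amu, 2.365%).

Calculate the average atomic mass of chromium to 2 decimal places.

52.00 amu

The abundance-weighted mean is 0.04345 × 49.94604 + 0.83789 × 51.94051 + 0.09501 × 52.94065 + 0.02365 × 53.93888
= 2.170155 + 43.520434 + 5.029891 + 1.275655 = 51.996135 amu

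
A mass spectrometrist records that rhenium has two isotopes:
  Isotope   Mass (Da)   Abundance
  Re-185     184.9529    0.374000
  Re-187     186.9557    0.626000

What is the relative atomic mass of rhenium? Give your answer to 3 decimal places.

Ar = Σ fᵢ·mᵢ = 0.374000 × 184.9529 + 0.626000 × 186.9557
= 69.17238 + 117.03427 = 186.20665 Da

186.207 Da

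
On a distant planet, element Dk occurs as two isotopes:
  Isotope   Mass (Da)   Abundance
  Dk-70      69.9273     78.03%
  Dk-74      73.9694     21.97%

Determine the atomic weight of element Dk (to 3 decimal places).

70.815 Da

Ar = Σ fᵢ·mᵢ = 0.7803 × 69.9273 + 0.2197 × 73.9694
= 54.56427 + 16.25108 = 70.81535 Da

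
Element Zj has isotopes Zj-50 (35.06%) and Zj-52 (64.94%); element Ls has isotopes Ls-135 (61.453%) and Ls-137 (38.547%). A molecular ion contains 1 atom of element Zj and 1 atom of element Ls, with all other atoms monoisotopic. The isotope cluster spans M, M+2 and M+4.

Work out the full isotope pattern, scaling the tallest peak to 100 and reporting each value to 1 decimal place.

40.3 : 100.0 : 46.9

Element Zj pattern (n=1): 0.3506 : 0.6494
Element Ls pattern (n=1): 0.61453 : 0.38547
Convolve the two distributions (both contribute in 2-u steps):
  M: 0.3506×0.61453 = 0.215454
  M+2: 0.3506×0.38547 + 0.6494×0.61453 = 0.534222
  M+4: 0.6494×0.38547 = 0.250324
Scale to base peak (0.534222) = 100: 40.3 : 100.0 : 46.9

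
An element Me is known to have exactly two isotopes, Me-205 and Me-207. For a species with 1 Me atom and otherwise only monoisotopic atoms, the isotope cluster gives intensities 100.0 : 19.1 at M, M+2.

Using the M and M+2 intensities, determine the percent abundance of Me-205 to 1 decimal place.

If p is the fraction of Me that is Me-205, then I(M+2)/I(M) = [C(1,1)·p^0·(1−p)] / p^1 = 1·(1−p)/p = 19.1/100.0 = 0.1910
(1−p)/p = 0.1910/1 = 0.1910  ⇒  p = 1/(1 + 0.1910) = 0.8396
Me-205: 84.0%, Me-207: 16.0%.

84.0%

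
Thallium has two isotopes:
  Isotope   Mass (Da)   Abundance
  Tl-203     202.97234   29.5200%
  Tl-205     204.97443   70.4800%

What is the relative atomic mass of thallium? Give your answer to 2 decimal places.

Weight each isotope mass by its fractional abundance: 0.295200 × 202.97234 + 0.704800 × 204.97443
= 59.917435 + 144.465978 = 204.383413 Da

204.38 Da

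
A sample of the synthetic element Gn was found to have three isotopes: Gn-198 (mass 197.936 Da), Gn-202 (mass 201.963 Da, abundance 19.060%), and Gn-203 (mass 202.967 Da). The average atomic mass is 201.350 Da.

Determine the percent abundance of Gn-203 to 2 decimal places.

Let x and y be the fractions of Gn-198 and Gn-203. Then x + y = 1 − 0.19060 = 0.80940 and 197.936x + 202.967y = 201.350 − 0.19060×201.963 = 162.8558522.
Substituting: 197.936x + 202.967(0.80940 − x) = 162.8558522
(197.936 − 202.967)x = -1.4256376  ⇒  x = 0.28337, y = 0.52603
Gn-198: 28.34%, Gn-203: 52.60%.

52.60%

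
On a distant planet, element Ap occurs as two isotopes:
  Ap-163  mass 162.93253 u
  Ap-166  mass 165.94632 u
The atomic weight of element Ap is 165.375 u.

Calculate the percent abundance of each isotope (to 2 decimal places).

Ap-163: 18.96%, Ap-166: 81.04%

With x = fraction of Ap-163 (so Ap-166 is 1 − x):
162.93253·x + 165.94632·(1 − x) = 165.375
(162.93253 − 165.94632)·x = 165.375 − 165.94632
x = -0.57132 / -3.01379 = 0.18957 → 18.96% Ap-163, 81.04% Ap-166.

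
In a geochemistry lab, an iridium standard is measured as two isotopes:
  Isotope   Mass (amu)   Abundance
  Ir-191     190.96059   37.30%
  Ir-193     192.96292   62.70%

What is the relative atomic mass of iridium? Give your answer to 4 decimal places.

192.2161 amu

Weight each isotope mass by its fractional abundance: 0.3730 × 190.96059 + 0.6270 × 192.96292
= 71.228300 + 120.987751 = 192.216051 amu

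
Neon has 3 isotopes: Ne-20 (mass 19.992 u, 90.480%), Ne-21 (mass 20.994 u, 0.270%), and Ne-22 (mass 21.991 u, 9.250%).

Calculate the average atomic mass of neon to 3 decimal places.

Ar = Σ fᵢ·mᵢ = 0.90480 × 19.992 + 0.00270 × 20.994 + 0.09250 × 21.991
= 18.0888 + 0.0567 + 2.0342 = 20.1797 u

20.180 u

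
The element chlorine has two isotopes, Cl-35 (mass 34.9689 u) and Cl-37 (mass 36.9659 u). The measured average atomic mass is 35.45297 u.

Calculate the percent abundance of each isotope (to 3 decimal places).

Cl-35: 75.760%, Cl-37: 24.240%

Writing the weighted mean with unknown fraction x of Cl-35:
34.9689·x + 36.9659·(1 − x) = 35.45297
(34.9689 − 36.9659)·x = 35.45297 − 36.9659
x = -1.51293 / -1.9970 = 0.75760 → 75.760% Cl-35, 24.240% Cl-37.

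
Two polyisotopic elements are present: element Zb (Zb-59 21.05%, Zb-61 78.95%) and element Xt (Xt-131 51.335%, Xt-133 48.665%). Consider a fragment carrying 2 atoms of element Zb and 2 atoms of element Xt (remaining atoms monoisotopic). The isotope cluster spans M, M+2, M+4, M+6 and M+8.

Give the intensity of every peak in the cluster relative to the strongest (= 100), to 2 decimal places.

2.99 : 28.13 : 87.36 : 100.00 : 37.84

Element Zb pattern (n=2): 0.04431025 : 0.3323795 : 0.62331025
Element Xt pattern (n=2): 0.26352822 : 0.49964356 : 0.23682822
Convolve the two distributions (both contribute in 2-u steps):
  M: 0.04431025×0.26352822 = 0.011677
  M+2: 0.04431025×0.49964356 + 0.3323795×0.26352822 = 0.109731
  M+4: 0.04431025×0.23682822 + 0.3323795×0.49964356 + 0.62331025×0.26352822 = 0.340825
  M+6: 0.3323795×0.23682822 + 0.62331025×0.49964356 = 0.390150
  M+8: 0.62331025×0.23682822 = 0.147617
Scale to base peak (0.390150) = 100: 2.99 : 28.13 : 87.36 : 100.00 : 37.84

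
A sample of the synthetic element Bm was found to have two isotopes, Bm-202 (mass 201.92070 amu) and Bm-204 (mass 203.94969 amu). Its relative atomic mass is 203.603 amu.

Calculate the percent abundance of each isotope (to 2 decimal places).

Writing the weighted mean with unknown fraction x of Bm-202:
201.92070·x + 203.94969·(1 − x) = 203.603
(201.92070 − 203.94969)·x = 203.603 − 203.94969
x = -0.34669 / -2.02899 = 0.17087 → 17.09% Bm-202, 82.91% Bm-204.

Bm-202: 17.09%, Bm-204: 82.91%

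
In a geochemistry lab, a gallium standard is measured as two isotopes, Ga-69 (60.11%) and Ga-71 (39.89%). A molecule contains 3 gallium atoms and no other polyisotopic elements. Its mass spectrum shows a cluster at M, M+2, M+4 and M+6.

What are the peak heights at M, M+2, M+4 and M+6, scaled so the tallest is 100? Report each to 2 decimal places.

50.23 : 100.00 : 66.36 : 14.68

The 3 Ga atoms are independent, so intensities follow the terms of (0.6011 + 0.3989)^3.
P(M) = 0.6011^3 = 0.217190
P(M+2) = 3 × 0.6011^2 × 0.3989^1 = 0.432393
P(M+4) = 3 × 0.6011^1 × 0.3989^2 = 0.286943
P(M+6) = 0.3989^3 = 0.063473
The M+2 peak is largest (0.432393); scaling to 100 gives 50.23 : 100.00 : 66.36 : 14.68.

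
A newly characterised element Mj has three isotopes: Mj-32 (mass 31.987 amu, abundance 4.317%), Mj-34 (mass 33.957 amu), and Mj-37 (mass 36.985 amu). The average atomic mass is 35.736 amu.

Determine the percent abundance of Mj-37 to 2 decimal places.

The remaining 95.683% is split between Mj-34 (fraction x) and Mj-37 (fraction 0.95683 − x).
Substituting: 33.957x + 36.985(0.95683 − x) = 34.35512121
(33.957 − 36.985)x = -1.03323634  ⇒  x = 0.34123, y = 0.61560
Mj-34: 34.12%, Mj-37: 61.56%.

61.56%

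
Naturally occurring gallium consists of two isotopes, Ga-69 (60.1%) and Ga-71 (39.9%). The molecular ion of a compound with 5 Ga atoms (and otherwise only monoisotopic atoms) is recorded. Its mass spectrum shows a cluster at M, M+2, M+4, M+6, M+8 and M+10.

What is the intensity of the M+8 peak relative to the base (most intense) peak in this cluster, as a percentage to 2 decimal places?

22.04%

Term probabilities: M 0.0784, M+2 0.2603, M+4 0.3456, M+6 0.2294, M+8 0.0762, M+10 0.0101. Base peak = M+4.
P(M+4) = C(5,2) × 0.601^3 × 0.399^2 = 10 × 0.2170818 × 0.159201 = 0.345596 (base)
P(M+8) = C(5,4) × 0.601^1 × 0.399^4 = 5 × 0.6010 × 0.02534496 = 0.076162
Relative intensity = 0.076162 / 0.345596 × 100 = 22.04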